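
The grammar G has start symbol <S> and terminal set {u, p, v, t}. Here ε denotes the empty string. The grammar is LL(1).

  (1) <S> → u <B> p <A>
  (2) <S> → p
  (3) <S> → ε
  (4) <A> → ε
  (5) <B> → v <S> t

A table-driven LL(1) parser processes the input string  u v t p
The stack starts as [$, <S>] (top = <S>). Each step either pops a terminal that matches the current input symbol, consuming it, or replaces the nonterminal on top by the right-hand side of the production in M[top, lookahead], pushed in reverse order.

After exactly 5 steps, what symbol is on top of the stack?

t

     Stack            Input      Action
  1  $ <S>            u v t p $  expand <S> → u <B> p <A>
  2  $ <A> p <B> u    u v t p $  match u
  3  $ <A> p <B>      v t p $    expand <B> → v <S> t
  4  $ <A> p t <S> v  v t p $    match v
  5  $ <A> p t <S>    t p $      expand <S> → ε
Stack after step 5: $ <A> p t (top = t).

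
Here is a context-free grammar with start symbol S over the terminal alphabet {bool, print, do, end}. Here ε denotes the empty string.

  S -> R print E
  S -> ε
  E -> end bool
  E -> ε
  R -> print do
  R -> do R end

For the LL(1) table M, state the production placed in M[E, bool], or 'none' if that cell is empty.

none

FIRST(E) = {ε, end}
FIRST(R) = {do, print}
FIRST(S) = {ε, do, print}  (via R print E)
FOLLOW(S) includes $ since S is the start symbol.
FOLLOW(S): S appears on no right-hand side. Thus FOLLOW(S) = {$}.
FOLLOW(E): in S->R print E, the suffix after E is empty, so FOLLOW(E) ⊇ FOLLOW(S) = {$}. Thus FOLLOW(E) = {$}.
For E -> end bool: FIRST(end bool) = {end}, so it goes in M[E, t] for t ∈ {end}.
For E -> ε: FIRST(ε) = {ε}, so it goes in M[E, t] for t ∈ {}; since ε ∈ FIRST, also for every t ∈ FOLLOW(E) = {$}.
None of these place a production in M[E, bool].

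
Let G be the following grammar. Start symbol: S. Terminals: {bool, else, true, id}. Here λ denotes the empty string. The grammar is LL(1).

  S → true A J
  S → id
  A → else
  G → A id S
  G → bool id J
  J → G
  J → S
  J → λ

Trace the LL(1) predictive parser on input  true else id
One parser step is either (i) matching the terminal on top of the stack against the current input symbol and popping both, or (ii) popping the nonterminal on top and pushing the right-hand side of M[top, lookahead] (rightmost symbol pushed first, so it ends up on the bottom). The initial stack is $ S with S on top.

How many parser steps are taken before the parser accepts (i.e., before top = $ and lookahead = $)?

     Stack       Input           Action
  1  $ S         true else id $  expand S → true A J
  2  $ J A true  true else id $  match true
  3  $ J A       else id $       expand A → else
  4  $ J else    else id $       match else
  5  $ J         id $            expand J → S
  6  $ S         id $            expand S → id
  7  $ id        id $            match id
Accept reached after 7 steps.

7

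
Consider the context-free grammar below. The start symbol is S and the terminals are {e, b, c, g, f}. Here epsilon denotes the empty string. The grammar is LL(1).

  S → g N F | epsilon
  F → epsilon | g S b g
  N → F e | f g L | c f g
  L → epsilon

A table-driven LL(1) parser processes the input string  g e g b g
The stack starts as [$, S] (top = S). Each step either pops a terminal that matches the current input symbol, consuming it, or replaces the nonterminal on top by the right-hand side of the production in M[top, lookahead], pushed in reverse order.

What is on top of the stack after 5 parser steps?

step 1: stack=$ S  input=g e g b g $  — expand S → g N F
step 2: stack=$ F N g  input=g e g b g $  — match g
step 3: stack=$ F N  input=e g b g $  — expand N → F e
step 4: stack=$ F e F  input=e g b g $  — expand F → epsilon
step 5: stack=$ F e  input=e g b g $  — match e
Stack after step 5: $ F (top = F).

F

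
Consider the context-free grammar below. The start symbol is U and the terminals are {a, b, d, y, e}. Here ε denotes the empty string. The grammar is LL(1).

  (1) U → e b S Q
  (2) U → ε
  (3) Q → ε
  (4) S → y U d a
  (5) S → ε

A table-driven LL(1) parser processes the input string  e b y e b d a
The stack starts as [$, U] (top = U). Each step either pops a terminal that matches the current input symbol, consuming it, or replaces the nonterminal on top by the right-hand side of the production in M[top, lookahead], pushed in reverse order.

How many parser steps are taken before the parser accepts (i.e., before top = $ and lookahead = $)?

step 1: stack=$ U  input=e b y e b d a $  — expand U → e b S Q
step 2: stack=$ Q S b e  input=e b y e b d a $  — match e
step 3: stack=$ Q S b  input=b y e b d a $  — match b
step 4: stack=$ Q S  input=y e b d a $  — expand S → y U d a
step 5: stack=$ Q a d U y  input=y e b d a $  — match y
step 6: stack=$ Q a d U  input=e b d a $  — expand U → e b S Q
step 7: stack=$ Q a d Q S b e  input=e b d a $  — match e
step 8: stack=$ Q a d Q S b  input=b d a $  — match b
step 9: stack=$ Q a d Q S  input=d a $  — expand S → ε
step 10: stack=$ Q a d Q  input=d a $  — expand Q → ε
step 11: stack=$ Q a d  input=d a $  — match d
step 12: stack=$ Q a  input=a $  — match a
step 13: stack=$ Q  input=$  — expand Q → ε
Accept reached after 13 steps.

13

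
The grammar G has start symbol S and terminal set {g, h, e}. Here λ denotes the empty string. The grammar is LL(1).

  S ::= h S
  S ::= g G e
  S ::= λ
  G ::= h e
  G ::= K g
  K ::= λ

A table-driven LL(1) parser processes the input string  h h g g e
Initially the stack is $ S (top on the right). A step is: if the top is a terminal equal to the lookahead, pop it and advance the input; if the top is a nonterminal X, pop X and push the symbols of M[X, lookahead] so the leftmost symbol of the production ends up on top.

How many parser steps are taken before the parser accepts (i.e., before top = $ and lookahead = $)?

10

      Stack    Input        Action
   1  $ S      h h g g e $  expand S ::= h S
   2  $ S h    h h g g e $  match h
   3  $ S      h g g e $    expand S ::= h S
   4  $ S h    h g g e $    match h
   5  $ S      g g e $      expand S ::= g G e
   6  $ e G g  g g e $      match g
   7  $ e G    g e $        expand G ::= K g
   8  $ e g K  g e $        expand K ::= λ
   9  $ e g    g e $        match g
  10  $ e      e $          match e
Accept reached after 10 steps.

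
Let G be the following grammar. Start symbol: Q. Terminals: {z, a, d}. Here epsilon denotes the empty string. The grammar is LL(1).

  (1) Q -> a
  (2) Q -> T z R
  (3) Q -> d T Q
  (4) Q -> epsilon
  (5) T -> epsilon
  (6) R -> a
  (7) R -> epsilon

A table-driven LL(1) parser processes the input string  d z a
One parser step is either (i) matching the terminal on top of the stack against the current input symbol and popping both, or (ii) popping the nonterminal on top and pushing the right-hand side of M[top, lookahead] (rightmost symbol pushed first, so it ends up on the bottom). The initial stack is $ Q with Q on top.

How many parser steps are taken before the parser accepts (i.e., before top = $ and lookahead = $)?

     Stack    Input    Action
  1  $ Q      d z a $  expand Q -> d T Q
  2  $ Q T d  d z a $  match d
  3  $ Q T    z a $    expand T -> epsilon
  4  $ Q      z a $    expand Q -> T z R
  5  $ R z T  z a $    expand T -> epsilon
  6  $ R z    z a $    match z
  7  $ R      a $      expand R -> a
  8  $ a      a $      match a
Accept reached after 8 steps.

8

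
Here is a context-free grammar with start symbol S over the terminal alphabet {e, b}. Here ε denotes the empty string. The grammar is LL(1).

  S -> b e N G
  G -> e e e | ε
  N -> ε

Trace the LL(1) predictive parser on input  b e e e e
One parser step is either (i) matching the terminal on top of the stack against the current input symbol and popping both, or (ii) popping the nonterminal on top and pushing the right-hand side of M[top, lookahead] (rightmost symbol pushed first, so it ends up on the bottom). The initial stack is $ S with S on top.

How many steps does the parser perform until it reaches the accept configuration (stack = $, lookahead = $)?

8

step 1: stack=$ S  input=b e e e e $  — expand S -> b e N G
step 2: stack=$ G N e b  input=b e e e e $  — match b
step 3: stack=$ G N e  input=e e e e $  — match e
step 4: stack=$ G N  input=e e e $  — expand N -> ε
step 5: stack=$ G  input=e e e $  — expand G -> e e e
step 6: stack=$ e e e  input=e e e $  — match e
step 7: stack=$ e e  input=e e $  — match e
step 8: stack=$ e  input=e $  — match e
Accept reached after 8 steps.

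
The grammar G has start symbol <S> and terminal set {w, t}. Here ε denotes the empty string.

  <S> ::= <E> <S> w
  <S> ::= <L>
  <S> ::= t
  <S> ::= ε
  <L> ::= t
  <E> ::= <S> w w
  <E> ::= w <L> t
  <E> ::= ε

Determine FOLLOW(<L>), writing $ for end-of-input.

FIRST(<L>) = {t}
FIRST(<S>) = {ε, t, w}  (via <E> <S> w, <L>)
FIRST(<E>) = {ε, t, w}  (via <S> w w)
FOLLOW(<S>) includes $ since <S> is the start symbol.
FOLLOW(<S>): in <S>::=<E> <S> w, <S> is followed by w with FIRST {w}; in <E>::=<S> w w, <S> is followed by w w with FIRST {w}. Thus FOLLOW(<S>) = {$, w}.
FOLLOW(<L>): in <S>::=<L>, the suffix after <L> is empty, so FOLLOW(<L>) ⊇ FOLLOW(<S>) = {$, w}; in <E>::=w <L> t, <L> is followed by t with FIRST {t}. Thus FOLLOW(<L>) = {$, t, w}.
FOLLOW(<E>): in <S>::=<E> <S> w, <E> is followed by <S> w with FIRST {t, w}. Thus FOLLOW(<E>) = {t, w}.

{$, t, w}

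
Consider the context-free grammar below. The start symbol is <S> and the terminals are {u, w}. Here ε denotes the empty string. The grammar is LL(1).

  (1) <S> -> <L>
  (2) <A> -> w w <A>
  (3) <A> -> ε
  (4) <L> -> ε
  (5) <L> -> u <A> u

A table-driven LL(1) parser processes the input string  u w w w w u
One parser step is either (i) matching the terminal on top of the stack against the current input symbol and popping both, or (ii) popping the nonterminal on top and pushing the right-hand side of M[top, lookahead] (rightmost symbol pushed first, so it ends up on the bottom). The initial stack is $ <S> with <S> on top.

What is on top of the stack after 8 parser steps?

     Stack        Input          Action
  1  $ <S>        u w w w w u $  expand <S> -> <L>
  2  $ <L>        u w w w w u $  expand <L> -> u <A> u
  3  $ u <A> u    u w w w w u $  match u
  4  $ u <A>      w w w w u $    expand <A> -> w w <A>
  5  $ u <A> w w  w w w w u $    match w
  6  $ u <A> w    w w w u $      match w
  7  $ u <A>      w w u $        expand <A> -> w w <A>
  8  $ u <A> w w  w w u $        match w
Stack after step 8: $ u <A> w (top = w).

w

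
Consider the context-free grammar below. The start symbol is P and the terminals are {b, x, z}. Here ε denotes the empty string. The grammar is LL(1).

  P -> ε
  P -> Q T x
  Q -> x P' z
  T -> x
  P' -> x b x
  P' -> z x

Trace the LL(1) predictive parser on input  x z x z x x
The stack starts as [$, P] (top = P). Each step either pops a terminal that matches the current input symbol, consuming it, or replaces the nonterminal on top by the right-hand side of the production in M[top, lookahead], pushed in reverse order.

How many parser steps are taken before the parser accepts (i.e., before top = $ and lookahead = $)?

10

step 1: stack=$ P  input=x z x z x x $  — expand P -> Q T x
step 2: stack=$ x T Q  input=x z x z x x $  — expand Q -> x P' z
step 3: stack=$ x T z P' x  input=x z x z x x $  — match x
step 4: stack=$ x T z P'  input=z x z x x $  — expand P' -> z x
step 5: stack=$ x T z x z  input=z x z x x $  — match z
step 6: stack=$ x T z x  input=x z x x $  — match x
step 7: stack=$ x T z  input=z x x $  — match z
step 8: stack=$ x T  input=x x $  — expand T -> x
step 9: stack=$ x x  input=x x $  — match x
step 10: stack=$ x  input=x $  — match x
Accept reached after 10 steps.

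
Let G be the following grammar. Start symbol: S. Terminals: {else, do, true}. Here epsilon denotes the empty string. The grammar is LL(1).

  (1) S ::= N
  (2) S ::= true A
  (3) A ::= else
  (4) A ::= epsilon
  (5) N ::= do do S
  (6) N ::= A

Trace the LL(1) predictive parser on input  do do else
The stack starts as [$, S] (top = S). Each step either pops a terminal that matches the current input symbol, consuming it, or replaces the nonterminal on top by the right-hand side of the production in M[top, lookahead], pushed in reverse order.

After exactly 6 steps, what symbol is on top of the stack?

step 1: stack=$ S  input=do do else $  — expand S ::= N
step 2: stack=$ N  input=do do else $  — expand N ::= do do S
step 3: stack=$ S do do  input=do do else $  — match do
step 4: stack=$ S do  input=do else $  — match do
step 5: stack=$ S  input=else $  — expand S ::= N
step 6: stack=$ N  input=else $  — expand N ::= A
Stack after step 6: $ A (top = A).

A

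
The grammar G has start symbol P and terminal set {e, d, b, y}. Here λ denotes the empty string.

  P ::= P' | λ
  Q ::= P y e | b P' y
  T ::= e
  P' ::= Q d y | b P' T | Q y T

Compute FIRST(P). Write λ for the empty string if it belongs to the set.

FIRST(T): from T::=e we get {e}. So FIRST(T) = {e}.
FIRST(P): from P::=P' we get {b, y}; from P::=λ we get {λ}. So FIRST(P) = {λ, b, y}.
FIRST(Q): from Q::=P y e we get {b, y}; from Q::=b P' y we get {b}. So FIRST(Q) = {b, y}.
FIRST(P'): from P'::=Q d y we get {b, y}; from P'::=b P' T we get {b}; from P'::=Q y T we get {b, y}. So FIRST(P') = {b, y}.

{λ, b, y}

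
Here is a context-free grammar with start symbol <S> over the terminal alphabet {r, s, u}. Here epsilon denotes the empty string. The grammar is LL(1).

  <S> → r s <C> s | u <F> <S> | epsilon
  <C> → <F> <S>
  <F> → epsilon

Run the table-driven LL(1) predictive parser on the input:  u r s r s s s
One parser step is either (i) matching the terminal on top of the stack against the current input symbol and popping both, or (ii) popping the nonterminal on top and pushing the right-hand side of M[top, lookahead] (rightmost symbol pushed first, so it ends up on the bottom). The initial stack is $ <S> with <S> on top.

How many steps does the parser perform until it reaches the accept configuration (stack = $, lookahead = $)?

      Stack          Input            Action
   1  $ <S>          u r s r s s s $  expand <S> → u <F> <S>
   2  $ <S> <F> u    u r s r s s s $  match u
   3  $ <S> <F>      r s r s s s $    expand <F> → epsilon
   4  $ <S>          r s r s s s $    expand <S> → r s <C> s
   5  $ s <C> s r    r s r s s s $    match r
   6  $ s <C> s      s r s s s $      match s
   7  $ s <C>        r s s s $        expand <C> → <F> <S>
   8  $ s <S> <F>    r s s s $        expand <F> → epsilon
   9  $ s <S>        r s s s $        expand <S> → r s <C> s
  10  $ s s <C> s r  r s s s $        match r
  11  $ s s <C> s    s s s $          match s
  12  $ s s <C>      s s $            expand <C> → <F> <S>
  13  $ s s <S> <F>  s s $            expand <F> → epsilon
  14  $ s s <S>      s s $            expand <S> → epsilon
  15  $ s s          s s $            match s
  16  $ s            s $              match s
Accept reached after 16 steps.

16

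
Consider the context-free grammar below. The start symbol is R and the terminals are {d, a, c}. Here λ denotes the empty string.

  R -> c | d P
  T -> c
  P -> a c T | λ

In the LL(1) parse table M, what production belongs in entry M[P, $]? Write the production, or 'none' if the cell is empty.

P -> λ

FIRST(R) = {c, d}
FIRST(T) = {c}
FIRST(P) = {λ, a}
FOLLOW(R) includes $ since R is the start symbol.
FOLLOW(R): R appears on no right-hand side. Thus FOLLOW(R) = {$}.
FOLLOW(P): in R->d P, the suffix after P is empty, so FOLLOW(P) ⊇ FOLLOW(R) = {$}. Thus FOLLOW(P) = {$}.
For P -> a c T: FIRST(a c T) = {a}, so it goes in M[P, t] for t ∈ {a}.
For P -> λ: FIRST(λ) = {λ}, so it goes in M[P, t] for t ∈ {}; since λ ∈ FIRST, also for every t ∈ FOLLOW(P) = {$}.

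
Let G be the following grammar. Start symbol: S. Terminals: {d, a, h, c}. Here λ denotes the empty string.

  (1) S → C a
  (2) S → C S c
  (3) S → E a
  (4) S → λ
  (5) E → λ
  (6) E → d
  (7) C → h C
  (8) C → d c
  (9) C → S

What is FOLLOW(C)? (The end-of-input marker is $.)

{a, c, d, h}

FIRST(E) = {λ, d}
FIRST(S) = {λ, a, c, d, h}  (via C a, C S c, E a)
FIRST(C) = {λ, a, c, d, h}  (via S)
FOLLOW(S) includes $ since S is the start symbol.
FOLLOW(E): in S→E a, E is followed by a with FIRST {a}. Thus FOLLOW(E) = {a}.
FOLLOW(C): in S→C a, C is followed by a with FIRST {a}; in S→C S c, C is followed by S c with FIRST {a, c, d, h}; in C→h C, the suffix after C is empty (adds nothing new). Thus FOLLOW(C) = {a, c, d, h}.
FOLLOW(S): in S→C S c, S is followed by c with FIRST {c}; in C→S, the suffix after S is empty, so FOLLOW(S) ⊇ FOLLOW(C) = {a, c, d, h}. Thus FOLLOW(S) = {$, a, c, d, h}.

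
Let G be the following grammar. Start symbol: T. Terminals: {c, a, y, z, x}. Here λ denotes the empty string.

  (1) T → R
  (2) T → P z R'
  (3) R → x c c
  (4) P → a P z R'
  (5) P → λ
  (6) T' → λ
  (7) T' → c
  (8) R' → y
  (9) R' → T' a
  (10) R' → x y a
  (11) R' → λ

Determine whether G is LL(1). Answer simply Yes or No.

FIRST(T) = {a, x, z}
FIRST(R) = {x}
FIRST(P) = {λ, a}
FIRST(T') = {λ, c}
FIRST(R') = {λ, a, c, x, y}
FOLLOW(T) = {$}
FOLLOW(R) = {$}
FOLLOW(P) = {z}
FOLLOW(T') = {a}
FOLLOW(R') = {$, z}
Each cell of M receives at most one production.

Yes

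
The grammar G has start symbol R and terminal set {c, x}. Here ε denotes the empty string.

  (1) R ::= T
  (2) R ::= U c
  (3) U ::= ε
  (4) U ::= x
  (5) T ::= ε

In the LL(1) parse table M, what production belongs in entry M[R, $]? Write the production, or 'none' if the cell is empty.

FIRST(U): from U::=ε we get {ε}; from U::=x we get {x}. So FIRST(U) = {ε, x}.
FIRST(T): from T::=ε we get {ε}. So FIRST(T) = {ε}.
FIRST(R): from R::=T we get {ε}; from R::=U c we get {c, x}. So FIRST(R) = {ε, c, x}.
FOLLOW(R) includes $ since R is the start symbol.
FOLLOW(R): R appears on no right-hand side. Thus FOLLOW(R) = {$}.
For R ::= T: FIRST(T) = {ε}, so it goes in M[R, t] for t ∈ {}; since ε ∈ FIRST, also for every t ∈ FOLLOW(R) = {$}.
For R ::= U c: FIRST(U c) = {c, x}, so it goes in M[R, t] for t ∈ {c, x}.

R ::= T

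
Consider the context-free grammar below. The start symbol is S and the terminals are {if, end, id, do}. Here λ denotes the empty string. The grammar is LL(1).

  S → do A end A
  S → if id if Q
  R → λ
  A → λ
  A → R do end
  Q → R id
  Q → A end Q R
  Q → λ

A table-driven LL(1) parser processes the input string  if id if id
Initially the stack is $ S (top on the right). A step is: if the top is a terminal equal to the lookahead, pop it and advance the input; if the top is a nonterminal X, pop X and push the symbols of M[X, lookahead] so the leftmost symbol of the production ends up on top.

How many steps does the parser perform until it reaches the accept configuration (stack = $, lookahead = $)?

step 1: stack=$ S  input=if id if id $  — expand S → if id if Q
step 2: stack=$ Q if id if  input=if id if id $  — match if
step 3: stack=$ Q if id  input=id if id $  — match id
step 4: stack=$ Q if  input=if id $  — match if
step 5: stack=$ Q  input=id $  — expand Q → R id
step 6: stack=$ id R  input=id $  — expand R → λ
step 7: stack=$ id  input=id $  — match id
Accept reached after 7 steps.

7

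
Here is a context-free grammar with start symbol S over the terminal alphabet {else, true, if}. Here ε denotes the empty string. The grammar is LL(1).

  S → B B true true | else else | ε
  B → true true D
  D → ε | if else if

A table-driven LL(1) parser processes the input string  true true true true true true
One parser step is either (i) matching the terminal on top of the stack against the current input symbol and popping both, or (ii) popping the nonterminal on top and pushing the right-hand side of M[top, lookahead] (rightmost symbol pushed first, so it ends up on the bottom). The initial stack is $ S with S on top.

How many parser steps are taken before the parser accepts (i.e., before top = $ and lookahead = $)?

      Stack                      Input                            Action
   1  $ S                        true true true true true true $  expand S → B B true true
   2  $ true true B B            true true true true true true $  expand B → true true D
   3  $ true true B D true true  true true true true true true $  match true
   4  $ true true B D true       true true true true true $       match true
   5  $ true true B D            true true true true $            expand D → ε
   6  $ true true B              true true true true $            expand B → true true D
   7  $ true true D true true    true true true true $            match true
   8  $ true true D true         true true true $                 match true
   9  $ true true D              true true $                      expand D → ε
  10  $ true true                true true $                      match true
  11  $ true                     true $                           match true
Accept reached after 11 steps.

11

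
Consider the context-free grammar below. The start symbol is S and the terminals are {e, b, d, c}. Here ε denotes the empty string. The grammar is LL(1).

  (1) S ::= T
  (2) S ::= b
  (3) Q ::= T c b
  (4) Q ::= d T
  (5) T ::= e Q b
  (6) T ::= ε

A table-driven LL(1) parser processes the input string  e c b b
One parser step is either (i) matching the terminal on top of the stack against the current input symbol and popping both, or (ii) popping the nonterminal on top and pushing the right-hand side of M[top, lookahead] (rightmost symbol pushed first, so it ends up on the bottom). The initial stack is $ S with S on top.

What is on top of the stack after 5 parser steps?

     Stack      Input      Action
  1  $ S        e c b b $  expand S ::= T
  2  $ T        e c b b $  expand T ::= e Q b
  3  $ b Q e    e c b b $  match e
  4  $ b Q      c b b $    expand Q ::= T c b
  5  $ b b c T  c b b $    expand T ::= ε
Stack after step 5: $ b b c (top = c).

c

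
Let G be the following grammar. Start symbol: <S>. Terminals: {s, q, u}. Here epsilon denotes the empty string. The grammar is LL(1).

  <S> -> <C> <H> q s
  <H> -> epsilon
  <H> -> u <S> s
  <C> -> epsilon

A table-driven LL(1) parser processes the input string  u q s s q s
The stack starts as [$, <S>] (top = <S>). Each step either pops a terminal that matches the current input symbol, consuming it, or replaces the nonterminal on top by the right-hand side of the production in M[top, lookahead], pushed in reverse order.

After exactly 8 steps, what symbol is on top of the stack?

s

step 1: stack=$ <S>  input=u q s s q s $  — expand <S> -> <C> <H> q s
step 2: stack=$ s q <H> <C>  input=u q s s q s $  — expand <C> -> epsilon
step 3: stack=$ s q <H>  input=u q s s q s $  — expand <H> -> u <S> s
step 4: stack=$ s q s <S> u  input=u q s s q s $  — match u
step 5: stack=$ s q s <S>  input=q s s q s $  — expand <S> -> <C> <H> q s
step 6: stack=$ s q s s q <H> <C>  input=q s s q s $  — expand <C> -> epsilon
step 7: stack=$ s q s s q <H>  input=q s s q s $  — expand <H> -> epsilon
step 8: stack=$ s q s s q  input=q s s q s $  — match q
Stack after step 8: $ s q s s (top = s).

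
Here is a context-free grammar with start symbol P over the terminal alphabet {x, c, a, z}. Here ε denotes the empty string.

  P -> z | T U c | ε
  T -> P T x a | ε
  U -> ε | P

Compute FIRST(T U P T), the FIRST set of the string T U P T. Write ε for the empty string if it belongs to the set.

{ε, c, x, z}

FIRST(P) = {ε, c, x, z}  (via T U c)
FIRST(T) = {ε, c, x, z}  (via P T x a)
FIRST(U) = {ε, c, x, z}  (via P)
FIRST(T U P T): take FIRST of each symbol in turn, carrying on past any symbol whose FIRST contains ε; result {ε, c, x, z}.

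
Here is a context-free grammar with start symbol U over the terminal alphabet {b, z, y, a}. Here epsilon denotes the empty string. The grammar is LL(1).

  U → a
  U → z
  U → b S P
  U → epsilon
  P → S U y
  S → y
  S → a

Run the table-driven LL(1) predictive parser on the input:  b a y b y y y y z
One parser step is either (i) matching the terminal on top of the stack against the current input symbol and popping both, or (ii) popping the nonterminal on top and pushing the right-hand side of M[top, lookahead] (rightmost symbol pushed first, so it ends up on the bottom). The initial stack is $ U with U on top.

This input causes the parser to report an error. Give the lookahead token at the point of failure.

z

step 1: stack=$ U  input=b a y b y y y y z $  — expand U → b S P
step 2: stack=$ P S b  input=b a y b y y y y z $  — match b
step 3: stack=$ P S  input=a y b y y y y z $  — expand S → a
step 4: stack=$ P a  input=a y b y y y y z $  — match a
step 5: stack=$ P  input=y b y y y y z $  — expand P → S U y
step 6: stack=$ y U S  input=y b y y y y z $  — expand S → y
step 7: stack=$ y U y  input=y b y y y y z $  — match y
step 8: stack=$ y U  input=b y y y y z $  — expand U → b S P
step 9: stack=$ y P S b  input=b y y y y z $  — match b
step 10: stack=$ y P S  input=y y y y z $  — expand S → y
step 11: stack=$ y P y  input=y y y y z $  — match y
step 12: stack=$ y P  input=y y y z $  — expand P → S U y
step 13: stack=$ y y U S  input=y y y z $  — expand S → y
step 14: stack=$ y y U y  input=y y y z $  — match y
step 15: stack=$ y y U  input=y y z $  — expand U → epsilon
step 16: stack=$ y y  input=y y z $  — match y
step 17: stack=$ y  input=y z $  — match y
step 18: stack=$  input=z $  — error: stack empty but input remains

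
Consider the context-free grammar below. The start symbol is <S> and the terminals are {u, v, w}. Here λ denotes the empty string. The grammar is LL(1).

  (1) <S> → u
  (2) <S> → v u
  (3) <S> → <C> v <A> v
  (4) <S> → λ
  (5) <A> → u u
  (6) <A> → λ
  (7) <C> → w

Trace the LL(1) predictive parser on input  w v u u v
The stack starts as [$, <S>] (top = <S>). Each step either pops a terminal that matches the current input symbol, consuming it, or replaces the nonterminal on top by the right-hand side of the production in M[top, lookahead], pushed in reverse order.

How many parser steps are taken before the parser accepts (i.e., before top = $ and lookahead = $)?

     Stack          Input        Action
  1  $ <S>          w v u u v $  expand <S> → <C> v <A> v
  2  $ v <A> v <C>  w v u u v $  expand <C> → w
  3  $ v <A> v w    w v u u v $  match w
  4  $ v <A> v      v u u v $    match v
  5  $ v <A>        u u v $      expand <A> → u u
  6  $ v u u        u u v $      match u
  7  $ v u          u v $        match u
  8  $ v            v $          match v
Accept reached after 8 steps.

8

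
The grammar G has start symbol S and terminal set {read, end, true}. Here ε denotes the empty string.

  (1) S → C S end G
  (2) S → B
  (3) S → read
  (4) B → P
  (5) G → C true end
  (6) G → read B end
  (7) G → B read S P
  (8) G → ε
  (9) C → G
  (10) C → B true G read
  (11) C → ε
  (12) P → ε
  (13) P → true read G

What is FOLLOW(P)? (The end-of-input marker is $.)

FIRST(P) = {ε, true}
FIRST(B) = {ε, true}  (via P)
FIRST(S) = {ε, end, read, true}  (via C S end G, B)
FIRST(G) = {ε, read, true}  (via C true end, B read S P)
FIRST(C) = {ε, read, true}  (via G, B true G read)
FOLLOW(S) includes $ since S is the start symbol.
FOLLOW(C): in S→C S end G, C is followed by S end G with FIRST {end, read, true}; in G→C true end, C is followed by true end with FIRST {true}. Thus FOLLOW(C) = {end, read, true}.
FOLLOW(S): in S→C S end G, S is followed by end G with FIRST {end}; in G→B read S P, S is followed by P with FIRST {ε, true}; in G→B read S P, the suffix after S is nullable, so FOLLOW(S) ⊇ FOLLOW(G) = {$, end, read, true}. Thus FOLLOW(S) = {$, end, read, true}.
FOLLOW(B): in S→B, the suffix after B is empty, so FOLLOW(B) ⊇ FOLLOW(S) = {$, end, read, true}; in G→read B end, B is followed by end with FIRST {end}; in G→B read S P, B is followed by read S P with FIRST {read}; in C→B true G read, B is followed by true G read with FIRST {true}. Thus FOLLOW(B) = {$, end, read, true}.
FOLLOW(G): in S→C S end G, the suffix after G is empty, so FOLLOW(G) ⊇ FOLLOW(S) = {$, end, read, true}; in C→G, the suffix after G is empty, so FOLLOW(G) ⊇ FOLLOW(C) = {end, read, true}; in C→B true G read, G is followed by read with FIRST {read}; in P→true read G, the suffix after G is empty, so FOLLOW(G) ⊇ FOLLOW(P) = {$, end, read, true}. Thus FOLLOW(G) = {$, end, read, true}.
FOLLOW(P): in B→P, the suffix after P is empty, so FOLLOW(P) ⊇ FOLLOW(B) = {$, end, read, true}; in G→B read S P, the suffix after P is empty, so FOLLOW(P) ⊇ FOLLOW(G) = {$, end, read, true}. Thus FOLLOW(P) = {$, end, read, true}.

{$, end, read, true}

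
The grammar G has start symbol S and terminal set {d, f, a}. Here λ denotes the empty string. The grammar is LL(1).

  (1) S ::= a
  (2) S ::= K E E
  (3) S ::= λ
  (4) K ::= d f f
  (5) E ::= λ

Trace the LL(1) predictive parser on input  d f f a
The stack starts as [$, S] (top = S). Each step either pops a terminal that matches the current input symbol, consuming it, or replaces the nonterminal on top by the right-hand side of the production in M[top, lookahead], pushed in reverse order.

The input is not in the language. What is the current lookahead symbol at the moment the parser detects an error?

step 1: stack=$ S  input=d f f a $  — expand S ::= K E E
step 2: stack=$ E E K  input=d f f a $  — expand K ::= d f f
step 3: stack=$ E E f f d  input=d f f a $  — match d
step 4: stack=$ E E f f  input=f f a $  — match f
step 5: stack=$ E E f  input=f a $  — match f
step 6: stack=$ E E  input=a $  — error: M[E, a] is empty

a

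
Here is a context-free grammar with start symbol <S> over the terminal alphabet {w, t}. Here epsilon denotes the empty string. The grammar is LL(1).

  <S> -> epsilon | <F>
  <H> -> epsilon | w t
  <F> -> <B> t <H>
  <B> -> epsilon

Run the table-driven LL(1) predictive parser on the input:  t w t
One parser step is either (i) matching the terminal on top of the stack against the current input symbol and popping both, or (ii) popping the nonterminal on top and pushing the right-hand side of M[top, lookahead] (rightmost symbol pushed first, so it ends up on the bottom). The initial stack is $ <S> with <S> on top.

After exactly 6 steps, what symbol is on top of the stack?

step 1: stack=$ <S>  input=t w t $  — expand <S> -> <F>
step 2: stack=$ <F>  input=t w t $  — expand <F> -> <B> t <H>
step 3: stack=$ <H> t <B>  input=t w t $  — expand <B> -> epsilon
step 4: stack=$ <H> t  input=t w t $  — match t
step 5: stack=$ <H>  input=w t $  — expand <H> -> w t
step 6: stack=$ t w  input=w t $  — match w
Stack after step 6: $ t (top = t).

t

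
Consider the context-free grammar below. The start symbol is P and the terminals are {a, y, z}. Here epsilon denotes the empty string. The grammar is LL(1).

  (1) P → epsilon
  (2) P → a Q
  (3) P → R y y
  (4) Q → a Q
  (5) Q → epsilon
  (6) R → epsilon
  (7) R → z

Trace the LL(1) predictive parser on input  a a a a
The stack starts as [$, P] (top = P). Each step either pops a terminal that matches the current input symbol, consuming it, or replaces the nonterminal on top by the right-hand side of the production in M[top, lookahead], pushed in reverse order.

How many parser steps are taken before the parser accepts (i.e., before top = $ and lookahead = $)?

9

     Stack  Input      Action
  1  $ P    a a a a $  expand P → a Q
  2  $ Q a  a a a a $  match a
  3  $ Q    a a a $    expand Q → a Q
  4  $ Q a  a a a $    match a
  5  $ Q    a a $      expand Q → a Q
  6  $ Q a  a a $      match a
  7  $ Q    a $        expand Q → a Q
  8  $ Q a  a $        match a
  9  $ Q    $          expand Q → epsilon
Accept reached after 9 steps.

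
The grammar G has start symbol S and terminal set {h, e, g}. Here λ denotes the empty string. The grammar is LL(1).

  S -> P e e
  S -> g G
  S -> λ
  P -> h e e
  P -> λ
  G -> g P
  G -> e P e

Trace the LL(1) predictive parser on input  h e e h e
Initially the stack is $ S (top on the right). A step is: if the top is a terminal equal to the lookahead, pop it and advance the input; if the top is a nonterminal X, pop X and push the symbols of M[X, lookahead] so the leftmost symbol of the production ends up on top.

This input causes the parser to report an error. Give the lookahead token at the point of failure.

     Stack        Input        Action
  1  $ S          h e e h e $  expand S -> P e e
  2  $ e e P      h e e h e $  expand P -> h e e
  3  $ e e e e h  h e e h e $  match h
  4  $ e e e e    e e h e $    match e
  5  $ e e e      e h e $      match e
  6  $ e e        h e $        error: top is terminal e but lookahead is h

h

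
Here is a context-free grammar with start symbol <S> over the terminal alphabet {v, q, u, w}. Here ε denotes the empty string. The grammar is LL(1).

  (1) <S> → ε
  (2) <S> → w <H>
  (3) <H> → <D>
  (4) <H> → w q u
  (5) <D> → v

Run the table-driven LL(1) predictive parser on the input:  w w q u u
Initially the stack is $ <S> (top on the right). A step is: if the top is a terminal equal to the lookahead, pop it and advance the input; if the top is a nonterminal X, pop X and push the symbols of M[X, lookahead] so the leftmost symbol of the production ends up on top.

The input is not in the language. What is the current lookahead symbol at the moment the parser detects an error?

step 1: stack=$ <S>  input=w w q u u $  — expand <S> → w <H>
step 2: stack=$ <H> w  input=w w q u u $  — match w
step 3: stack=$ <H>  input=w q u u $  — expand <H> → w q u
step 4: stack=$ u q w  input=w q u u $  — match w
step 5: stack=$ u q  input=q u u $  — match q
step 6: stack=$ u  input=u u $  — match u
step 7: stack=$  input=u $  — error: stack empty but input remains

u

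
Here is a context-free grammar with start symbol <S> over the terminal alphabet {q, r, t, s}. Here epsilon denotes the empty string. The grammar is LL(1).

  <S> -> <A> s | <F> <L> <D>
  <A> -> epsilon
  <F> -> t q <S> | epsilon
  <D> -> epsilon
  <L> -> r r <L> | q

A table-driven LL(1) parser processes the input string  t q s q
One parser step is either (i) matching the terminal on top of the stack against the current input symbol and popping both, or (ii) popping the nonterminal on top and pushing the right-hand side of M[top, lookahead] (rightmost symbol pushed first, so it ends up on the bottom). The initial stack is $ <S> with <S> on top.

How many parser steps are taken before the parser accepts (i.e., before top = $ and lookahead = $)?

step 1: stack=$ <S>  input=t q s q $  — expand <S> -> <F> <L> <D>
step 2: stack=$ <D> <L> <F>  input=t q s q $  — expand <F> -> t q <S>
step 3: stack=$ <D> <L> <S> q t  input=t q s q $  — match t
step 4: stack=$ <D> <L> <S> q  input=q s q $  — match q
step 5: stack=$ <D> <L> <S>  input=s q $  — expand <S> -> <A> s
step 6: stack=$ <D> <L> s <A>  input=s q $  — expand <A> -> epsilon
step 7: stack=$ <D> <L> s  input=s q $  — match s
step 8: stack=$ <D> <L>  input=q $  — expand <L> -> q
step 9: stack=$ <D> q  input=q $  — match q
step 10: stack=$ <D>  input=$  — expand <D> -> epsilon
Accept reached after 10 steps.

10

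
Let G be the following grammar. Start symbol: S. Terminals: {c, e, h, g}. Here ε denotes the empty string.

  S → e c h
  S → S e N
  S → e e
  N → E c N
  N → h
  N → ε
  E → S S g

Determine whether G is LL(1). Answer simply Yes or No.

No

FIRST(S) = {e}
FIRST(N) = {ε, e, h}
FIRST(E) = {e}
FOLLOW(S) = {$, e, g}
FOLLOW(N) = {$, e, g}
FOLLOW(E) = {c}
Cell M[N, e] receives both N → E c N and N → ε — the grammar is not LL(1).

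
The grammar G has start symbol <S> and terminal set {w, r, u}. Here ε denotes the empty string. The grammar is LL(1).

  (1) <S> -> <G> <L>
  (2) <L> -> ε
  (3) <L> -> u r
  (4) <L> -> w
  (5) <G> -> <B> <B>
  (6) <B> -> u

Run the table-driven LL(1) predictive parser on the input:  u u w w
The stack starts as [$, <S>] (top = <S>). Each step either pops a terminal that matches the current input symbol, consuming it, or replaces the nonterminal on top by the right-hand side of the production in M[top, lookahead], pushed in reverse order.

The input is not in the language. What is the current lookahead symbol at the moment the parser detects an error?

     Stack          Input      Action
  1  $ <S>          u u w w $  expand <S> -> <G> <L>
  2  $ <L> <G>      u u w w $  expand <G> -> <B> <B>
  3  $ <L> <B> <B>  u u w w $  expand <B> -> u
  4  $ <L> <B> u    u u w w $  match u
  5  $ <L> <B>      u w w $    expand <B> -> u
  6  $ <L> u        u w w $    match u
  7  $ <L>          w w $      expand <L> -> w
  8  $ w            w w $      match w
  9  $              w $        error: stack empty but input remains

w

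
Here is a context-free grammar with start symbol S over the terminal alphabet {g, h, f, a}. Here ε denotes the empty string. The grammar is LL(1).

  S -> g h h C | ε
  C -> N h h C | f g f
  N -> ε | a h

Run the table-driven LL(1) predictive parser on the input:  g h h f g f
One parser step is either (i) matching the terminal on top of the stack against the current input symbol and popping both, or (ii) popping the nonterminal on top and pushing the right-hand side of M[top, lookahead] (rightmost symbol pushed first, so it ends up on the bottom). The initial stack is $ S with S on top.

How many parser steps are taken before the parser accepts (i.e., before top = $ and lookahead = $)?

8

     Stack      Input          Action
  1  $ S        g h h f g f $  expand S -> g h h C
  2  $ C h h g  g h h f g f $  match g
  3  $ C h h    h h f g f $    match h
  4  $ C h      h f g f $      match h
  5  $ C        f g f $        expand C -> f g f
  6  $ f g f    f g f $        match f
  7  $ f g      g f $          match g
  8  $ f        f $            match f
Accept reached after 8 steps.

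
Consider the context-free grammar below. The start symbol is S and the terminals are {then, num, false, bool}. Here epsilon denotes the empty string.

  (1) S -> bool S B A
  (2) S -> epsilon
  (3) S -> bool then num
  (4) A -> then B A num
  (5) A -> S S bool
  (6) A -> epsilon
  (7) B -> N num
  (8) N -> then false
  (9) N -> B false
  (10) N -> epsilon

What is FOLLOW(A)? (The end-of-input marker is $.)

{$, bool, num, then}

FIRST(S) = {epsilon, bool}
FIRST(A) = {epsilon, bool, then}  (via S S bool)
FIRST(B) = {num, then}  (via N num)
FIRST(N) = {epsilon, num, then}  (via B false)
FOLLOW(S) includes $ since S is the start symbol.
FOLLOW(S): in S->bool S B A, S is followed by B A with FIRST {num, then}; in A->S S bool (occurrence 1), S is followed by S bool with FIRST {bool}; in A->S S bool (occurrence 2), S is followed by bool with FIRST {bool}. Thus FOLLOW(S) = {$, bool, num, then}.
FOLLOW(A): in S->bool S B A, the suffix after A is empty, so FOLLOW(A) ⊇ FOLLOW(S) = {$, bool, num, then}; in A->then B A num, A is followed by num with FIRST {num}. Thus FOLLOW(A) = {$, bool, num, then}.
FOLLOW(B): in S->bool S B A, B is followed by A with FIRST {epsilon, bool, then}; in S->bool S B A, the suffix after B is nullable, so FOLLOW(B) ⊇ FOLLOW(S) = {$, bool, num, then}; in A->then B A num, B is followed by A num with FIRST {bool, num, then}; in N->B false, B is followed by false with FIRST {false}. Thus FOLLOW(B) = {$, bool, false, num, then}.
FOLLOW(N): in B->N num, N is followed by num with FIRST {num}. Thus FOLLOW(N) = {num}.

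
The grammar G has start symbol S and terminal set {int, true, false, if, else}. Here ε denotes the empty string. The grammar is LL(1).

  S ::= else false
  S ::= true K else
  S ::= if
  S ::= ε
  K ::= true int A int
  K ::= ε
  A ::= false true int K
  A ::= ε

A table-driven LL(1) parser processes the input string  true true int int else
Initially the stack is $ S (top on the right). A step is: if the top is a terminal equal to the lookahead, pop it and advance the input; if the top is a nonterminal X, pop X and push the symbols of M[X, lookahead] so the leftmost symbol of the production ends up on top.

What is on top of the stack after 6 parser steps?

int

     Stack                  Input                     Action
  1  $ S                    true true int int else $  expand S ::= true K else
  2  $ else K true          true true int int else $  match true
  3  $ else K               true int int else $       expand K ::= true int A int
  4  $ else int A int true  true int int else $       match true
  5  $ else int A int       int int else $            match int
  6  $ else int A           int else $                expand A ::= ε
Stack after step 6: $ else int (top = int).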